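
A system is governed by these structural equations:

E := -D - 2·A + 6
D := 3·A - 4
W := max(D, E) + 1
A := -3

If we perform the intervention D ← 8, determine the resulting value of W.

Under do(D=8), the mechanism D := 3·A - 4 is discarded; D is fixed at 8.
E = -D - 2·A + 6  [with D=8, A=-3]  = 4
W = max(D, E) + 1  [with D=8, E=4]  = 9

9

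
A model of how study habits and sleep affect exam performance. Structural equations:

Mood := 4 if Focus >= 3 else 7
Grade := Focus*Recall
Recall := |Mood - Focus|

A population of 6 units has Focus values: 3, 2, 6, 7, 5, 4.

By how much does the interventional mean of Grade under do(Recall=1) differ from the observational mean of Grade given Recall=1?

do(Recall=1) breaks Recall's dependence on Focus. With Recall=1 fixed, Grade across the units is 3, 2, 6, 7, 5, 4, mean 4.5.
Observing Recall=1 restricts to units where Recall's equation naturally yields 1: Focus ∈ {3, 5}. In that subpopulation Grade = 3, 5, mean 4.
Difference = 4.5 − 4 = 0.5.

0.5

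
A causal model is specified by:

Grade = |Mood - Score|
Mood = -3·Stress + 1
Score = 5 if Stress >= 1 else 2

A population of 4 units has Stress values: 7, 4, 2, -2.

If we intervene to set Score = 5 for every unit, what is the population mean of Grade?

Every unit gets Score=5 under the intervention. Grade values become 25, 16, 10, 2; E[Grade|do(Score=5)] = 13.25.

13.25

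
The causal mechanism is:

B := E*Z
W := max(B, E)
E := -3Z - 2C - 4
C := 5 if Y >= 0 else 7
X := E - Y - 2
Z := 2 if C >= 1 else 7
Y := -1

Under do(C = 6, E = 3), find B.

6

Setting C = 6, E = 3 by intervention discards those variables' equations.
Z = 2 if C >= 1 else 7  [with C=6]  = 2
B = E*Z  [with E=3, Z=2]  = 6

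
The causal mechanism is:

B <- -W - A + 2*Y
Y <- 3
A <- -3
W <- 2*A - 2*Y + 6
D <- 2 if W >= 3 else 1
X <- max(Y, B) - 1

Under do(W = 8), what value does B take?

1

The intervention breaks the incoming arrows to W: W <- 2*A - 2*Y + 6 no longer applies, and W = 8.
B = -W - A + 2*Y  [with W=8, A=-3, Y=3]  = 1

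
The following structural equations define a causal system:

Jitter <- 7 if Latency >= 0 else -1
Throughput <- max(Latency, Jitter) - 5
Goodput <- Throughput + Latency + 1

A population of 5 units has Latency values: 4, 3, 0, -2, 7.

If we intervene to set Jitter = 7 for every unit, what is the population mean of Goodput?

The intervention sets Jitter=7 in all 5 units regardless of Latency. Recomputing Goodput per unit gives 7, 6, 3, 1, 10; average 5.4.

5.4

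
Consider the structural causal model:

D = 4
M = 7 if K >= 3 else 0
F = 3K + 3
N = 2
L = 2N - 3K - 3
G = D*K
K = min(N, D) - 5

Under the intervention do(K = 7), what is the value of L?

-20

The intervention breaks the incoming arrows to K: K = min(N, D) - 5 no longer applies, and K = 7.
L = 2N - 3K - 3  [with N=2, K=7]  = -20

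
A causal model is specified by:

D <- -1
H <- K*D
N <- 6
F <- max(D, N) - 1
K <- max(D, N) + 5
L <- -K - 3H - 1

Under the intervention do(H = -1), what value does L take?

Under do(H=-1), the mechanism H <- K*D is discarded; H is fixed at -1.
K = max(D, N) + 5  [with D=-1, N=6]  = 11
L = -K - 3H - 1  [with K=11, H=-1]  = -9

-9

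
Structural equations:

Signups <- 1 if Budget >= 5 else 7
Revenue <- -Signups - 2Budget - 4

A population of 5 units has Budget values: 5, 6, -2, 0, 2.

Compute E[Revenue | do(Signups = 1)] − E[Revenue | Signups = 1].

Every unit gets Signups=1 under the intervention. Revenue values become -15, -17, -1, -5, -9; E[Revenue|do(Signups=1)] = -9.4.
Observing Signups=1 restricts to units where Signups's equation naturally yields 1: Budget ∈ {5, 6}. In that subpopulation Revenue = -15, -17, mean -16.
Difference = -9.4 − (-16) = 6.6.

6.6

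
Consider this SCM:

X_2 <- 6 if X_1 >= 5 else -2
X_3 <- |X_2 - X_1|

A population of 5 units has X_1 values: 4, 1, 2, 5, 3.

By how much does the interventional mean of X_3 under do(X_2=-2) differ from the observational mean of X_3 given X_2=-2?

do(X_2=-2) breaks X_2's dependence on X_1. With X_2=-2 fixed, X_3 across the units is 6, 3, 4, 7, 5, mean 5.
E[X_3|X_2=-2] averages over only the 4 units with X_2=-2 (X_1 = 4, 1, 2, 3): X_3 = 6, 3, 4, 5, mean 4.5.
Difference = 5 − 4.5 = 0.5.

0.5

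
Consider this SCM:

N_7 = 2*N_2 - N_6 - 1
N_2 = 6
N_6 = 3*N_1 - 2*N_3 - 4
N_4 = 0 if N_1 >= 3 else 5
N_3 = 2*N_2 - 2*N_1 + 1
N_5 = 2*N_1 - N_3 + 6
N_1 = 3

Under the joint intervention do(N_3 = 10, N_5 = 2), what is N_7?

26

Under do(N_3 = 10, N_5 = 2), each intervened variable's structural equation is replaced by its fixed value.
N_6 = 3*N_1 - 2*N_3 - 4  [with N_1=3, N_3=10]  = -15
N_7 = 2*N_2 - N_6 - 1  [with N_2=6, N_6=-15]  = 26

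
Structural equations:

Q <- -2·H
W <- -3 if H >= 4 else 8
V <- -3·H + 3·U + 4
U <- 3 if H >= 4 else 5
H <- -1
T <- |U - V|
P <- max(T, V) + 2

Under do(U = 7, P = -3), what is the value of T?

Under do(U = 7, P = -3), each intervened variable's structural equation is replaced by its fixed value.
V = -3·H + 3·U + 4  [with H=-1, U=7]  = 28
T = |U - V|  [with U=7, V=28]  = 21

21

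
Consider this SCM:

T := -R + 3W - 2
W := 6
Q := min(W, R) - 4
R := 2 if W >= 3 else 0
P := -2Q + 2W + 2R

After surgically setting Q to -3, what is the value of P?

22

The intervention breaks the incoming arrows to Q: Q := min(W, R) - 4 no longer applies, and Q = -3.
R = 2 if W >= 3 else 0  [with W=6]  = 2
P = -2Q + 2W + 2R  [with Q=-3, W=6, R=2]  = 22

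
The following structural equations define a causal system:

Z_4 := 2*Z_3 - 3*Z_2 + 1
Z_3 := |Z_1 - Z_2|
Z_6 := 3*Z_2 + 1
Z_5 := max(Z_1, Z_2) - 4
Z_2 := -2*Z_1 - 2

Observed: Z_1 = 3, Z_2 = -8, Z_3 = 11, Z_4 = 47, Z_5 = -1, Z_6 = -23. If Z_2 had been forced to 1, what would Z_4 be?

2

Under do(Z_2=1), the mechanism Z_2 := -2*Z_1 - 2 is discarded; Z_2 is fixed at 1.
Z_3 = |Z_1 - Z_2|  [with Z_1=3, Z_2=1]  = 2
Z_4 = 2*Z_3 - 3*Z_2 + 1  [with Z_3=2, Z_2=1]  = 2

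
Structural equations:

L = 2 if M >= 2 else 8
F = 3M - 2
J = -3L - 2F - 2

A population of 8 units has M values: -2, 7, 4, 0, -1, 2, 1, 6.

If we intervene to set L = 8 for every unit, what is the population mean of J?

-34.75

do(L=8) breaks L's dependence on M. With L=8 fixed, J across the units is -10, -64, -46, -22, -16, -34, -28, -58, mean -34.75.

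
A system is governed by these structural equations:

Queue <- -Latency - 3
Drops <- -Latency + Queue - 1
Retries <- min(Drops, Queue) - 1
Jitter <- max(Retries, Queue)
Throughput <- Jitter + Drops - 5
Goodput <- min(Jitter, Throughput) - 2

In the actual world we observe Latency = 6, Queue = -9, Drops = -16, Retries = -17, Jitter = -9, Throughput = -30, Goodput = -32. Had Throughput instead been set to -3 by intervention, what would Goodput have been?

-11

Intervening sets Throughput = -3 and removes its equation (Throughput <- Jitter + Drops - 5).
Queue = -Latency - 3  [with Latency=6]  = -9
Drops = -Latency + Queue - 1  [with Latency=6, Queue=-9]  = -16
Retries = min(Drops, Queue) - 1  [with Drops=-16, Queue=-9]  = -17
Jitter = max(Retries, Queue)  [with Retries=-17, Queue=-9]  = -9
Goodput = min(Jitter, Throughput) - 2  [with Jitter=-9, Throughput=-3]  = -11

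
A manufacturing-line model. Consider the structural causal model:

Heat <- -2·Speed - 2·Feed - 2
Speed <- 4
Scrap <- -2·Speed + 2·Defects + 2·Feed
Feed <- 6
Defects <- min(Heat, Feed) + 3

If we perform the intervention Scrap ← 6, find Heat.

do(Scrap=6) replaces the equation Scrap <- -2·Speed + 2·Defects + 2·Feed with the constant Scrap = 6.
Heat is not downstream of the intervention, so its value is determined by the original equations.
Heat = -2·Speed - 2·Feed - 2  [with Speed=4, Feed=6]  = -22

-22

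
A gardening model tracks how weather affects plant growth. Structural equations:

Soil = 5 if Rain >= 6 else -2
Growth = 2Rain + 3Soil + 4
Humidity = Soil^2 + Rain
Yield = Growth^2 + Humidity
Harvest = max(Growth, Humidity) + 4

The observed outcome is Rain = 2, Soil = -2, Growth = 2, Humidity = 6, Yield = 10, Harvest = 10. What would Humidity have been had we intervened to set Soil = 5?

27

Under do(Soil=5), the mechanism Soil = 5 if Rain >= 6 else -2 is discarded; Soil is fixed at 5.
Humidity = Soil^2 + Rain  [with Soil=5, Rain=2]  = 27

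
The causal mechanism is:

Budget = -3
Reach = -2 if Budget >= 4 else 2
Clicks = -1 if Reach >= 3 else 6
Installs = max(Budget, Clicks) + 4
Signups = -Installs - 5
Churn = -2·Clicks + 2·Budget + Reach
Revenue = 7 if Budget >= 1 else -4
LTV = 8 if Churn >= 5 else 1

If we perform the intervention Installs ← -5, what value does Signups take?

0

Intervening sets Installs = -5 and removes its equation (Installs = max(Budget, Clicks) + 4).
Signups = -Installs - 5  [with Installs=-5]  = 0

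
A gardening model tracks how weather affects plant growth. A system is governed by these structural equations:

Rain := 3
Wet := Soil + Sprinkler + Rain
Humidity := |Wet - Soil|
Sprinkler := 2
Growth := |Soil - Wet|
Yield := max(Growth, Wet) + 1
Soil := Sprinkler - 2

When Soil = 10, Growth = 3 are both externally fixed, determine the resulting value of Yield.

Under do(Soil = 10, Growth = 3), each intervened variable's structural equation is replaced by its fixed value.
Wet = Soil + Sprinkler + Rain  [with Soil=10, Sprinkler=2, Rain=3]  = 15
Yield = max(Growth, Wet) + 1  [with Growth=3, Wet=15]  = 16

16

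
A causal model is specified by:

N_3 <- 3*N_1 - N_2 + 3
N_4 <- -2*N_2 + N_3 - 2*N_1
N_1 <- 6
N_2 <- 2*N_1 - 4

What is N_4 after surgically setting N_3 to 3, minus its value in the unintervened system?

-10

The intervention breaks the incoming arrows to N_3: N_3 <- 3*N_1 - N_2 + 3 no longer applies, and N_3 = 3.
N_2 = 2*N_1 - 4  [with N_1=6]  = 8
N_4 = -2*N_2 + N_3 - 2*N_1  [with N_2=8, N_3=3, N_1=6]  = -25
Without intervention: N_2 = 2*N_1 - 4  [with N_1=6]  = 8; N_3 = 3*N_1 - N_2 + 3  [with N_1=6, N_2=8]  = 13; N_4 = -2*N_2 + N_3 - 2*N_1  [with N_2=8, N_3=13, N_1=6]  = -15.
Change = -25 − (-15) = -10.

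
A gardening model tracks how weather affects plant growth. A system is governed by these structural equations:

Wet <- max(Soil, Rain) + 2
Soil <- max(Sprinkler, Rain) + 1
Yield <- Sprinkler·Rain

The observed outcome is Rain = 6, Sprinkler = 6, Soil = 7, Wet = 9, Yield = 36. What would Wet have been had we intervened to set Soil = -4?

8

The intervention breaks the incoming arrows to Soil: Soil <- max(Sprinkler, Rain) + 1 no longer applies, and Soil = -4.
Wet = max(Soil, Rain) + 2  [with Soil=-4, Rain=6]  = 8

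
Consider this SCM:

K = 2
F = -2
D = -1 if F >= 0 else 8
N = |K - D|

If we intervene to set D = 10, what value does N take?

The intervention breaks the incoming arrows to D: D = -1 if F >= 0 else 8 no longer applies, and D = 10.
N = |K - D|  [with K=2, D=10]  = 8

8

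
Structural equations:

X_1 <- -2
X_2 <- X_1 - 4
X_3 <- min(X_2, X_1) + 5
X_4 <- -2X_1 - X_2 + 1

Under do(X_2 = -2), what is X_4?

7

Under do(X_2=-2), the mechanism X_2 <- X_1 - 4 is discarded; X_2 is fixed at -2.
X_4 = -2X_1 - X_2 + 1  [with X_1=-2, X_2=-2]  = 7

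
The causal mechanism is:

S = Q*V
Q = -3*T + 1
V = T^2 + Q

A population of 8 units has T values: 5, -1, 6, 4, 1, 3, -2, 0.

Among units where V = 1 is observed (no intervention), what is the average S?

Conditioning on V=1 selects the 2 unit(s) with T ∈ {3, 0}. Their S values: -8, 1. Mean = -3.5.

-3.5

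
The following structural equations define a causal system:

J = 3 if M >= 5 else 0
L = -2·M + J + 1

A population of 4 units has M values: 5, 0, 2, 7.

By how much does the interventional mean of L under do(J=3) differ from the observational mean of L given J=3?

Every unit gets J=3 under the intervention. L values become -6, 4, 0, -10; E[L|do(J=3)] = -3.
Observing J=3 restricts to units where J's equation naturally yields 3: M ∈ {5, 7}. In that subpopulation L = -6, -10, mean -8.
Difference = -3 − (-8) = 5.

5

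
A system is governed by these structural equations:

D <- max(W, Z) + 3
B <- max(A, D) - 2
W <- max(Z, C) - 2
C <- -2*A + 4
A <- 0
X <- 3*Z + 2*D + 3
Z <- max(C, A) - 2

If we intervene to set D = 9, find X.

The intervention breaks the incoming arrows to D: D <- max(W, Z) + 3 no longer applies, and D = 9.
C = -2*A + 4  [with A=0]  = 4
Z = max(C, A) - 2  [with C=4, A=0]  = 2
X = 3*Z + 2*D + 3  [with Z=2, D=9]  = 27

27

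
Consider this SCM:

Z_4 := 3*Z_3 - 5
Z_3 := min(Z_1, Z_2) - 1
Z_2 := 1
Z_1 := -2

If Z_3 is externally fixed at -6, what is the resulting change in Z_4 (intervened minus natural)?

-9

The intervention breaks the incoming arrows to Z_3: Z_3 := min(Z_1, Z_2) - 1 no longer applies, and Z_3 = -6.
Z_4 = 3*Z_3 - 5  [with Z_3=-6]  = -23
Without intervention: Z_3 = min(Z_1, Z_2) - 1  [with Z_1=-2, Z_2=1]  = -3; Z_4 = 3*Z_3 - 5  [with Z_3=-3]  = -14.
Change = -23 − (-14) = -9.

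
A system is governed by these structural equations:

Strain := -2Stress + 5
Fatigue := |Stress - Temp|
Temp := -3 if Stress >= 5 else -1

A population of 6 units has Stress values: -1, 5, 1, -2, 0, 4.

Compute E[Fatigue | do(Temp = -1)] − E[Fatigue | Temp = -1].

do(Temp=-1) breaks Temp's dependence on Stress. With Temp=-1 fixed, Fatigue across the units is 0, 6, 2, 1, 1, 5, mean 2.5.
Observing Temp=-1 restricts to units where Temp's equation naturally yields -1: Stress ∈ {-1, 1, -2, 0, 4}. In that subpopulation Fatigue = 0, 2, 1, 1, 5, mean 1.8.
Difference = 2.5 − 1.8 = 0.7.

0.7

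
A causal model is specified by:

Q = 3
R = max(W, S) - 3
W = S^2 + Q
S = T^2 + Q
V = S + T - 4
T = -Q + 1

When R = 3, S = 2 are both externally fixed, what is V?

Under do(R = 3, S = 2), each intervened variable's structural equation is replaced by its fixed value.
T = -Q + 1  [with Q=3]  = -2
V = S + T - 4  [with S=2, T=-2]  = -4

-4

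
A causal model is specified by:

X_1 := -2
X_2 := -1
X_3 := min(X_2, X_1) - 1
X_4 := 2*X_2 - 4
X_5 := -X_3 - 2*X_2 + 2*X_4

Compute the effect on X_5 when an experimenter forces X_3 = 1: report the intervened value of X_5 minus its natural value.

do(X_3=1) replaces the equation X_3 := min(X_2, X_1) - 1 with the constant X_3 = 1.
X_4 = 2*X_2 - 4  [with X_2=-1]  = -6
X_5 = -X_3 - 2*X_2 + 2*X_4  [with X_3=1, X_2=-1, X_4=-6]  = -11
Without intervention: X_3 = min(X_2, X_1) - 1  [with X_2=-1, X_1=-2]  = -3; X_4 = 2*X_2 - 4  [with X_2=-1]  = -6; X_5 = -X_3 - 2*X_2 + 2*X_4  [with X_3=-3, X_2=-1, X_4=-6]  = -7.
Change = -11 − (-7) = -4.

-4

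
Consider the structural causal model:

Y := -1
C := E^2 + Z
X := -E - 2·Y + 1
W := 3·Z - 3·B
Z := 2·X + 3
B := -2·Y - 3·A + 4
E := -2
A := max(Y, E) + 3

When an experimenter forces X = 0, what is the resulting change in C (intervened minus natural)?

-10

The intervention breaks the incoming arrows to X: X := -E - 2·Y + 1 no longer applies, and X = 0.
Z = 2·X + 3  [with X=0]  = 3
C = E^2 + Z  [with E=-2, Z=3]  = 7
Without intervention: X = -E - 2·Y + 1  [with E=-2, Y=-1]  = 5; Z = 2·X + 3  [with X=5]  = 13; C = E^2 + Z  [with E=-2, Z=13]  = 17.
Change = 7 − 17 = -10.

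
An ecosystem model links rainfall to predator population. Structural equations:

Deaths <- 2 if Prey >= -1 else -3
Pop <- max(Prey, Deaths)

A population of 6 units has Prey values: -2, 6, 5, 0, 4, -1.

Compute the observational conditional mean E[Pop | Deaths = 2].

3.8

E[Pop|Deaths=2] averages over only the 5 units with Deaths=2 (Prey = 6, 5, 0, 4, -1): Pop = 6, 5, 2, 4, 2, mean 3.8.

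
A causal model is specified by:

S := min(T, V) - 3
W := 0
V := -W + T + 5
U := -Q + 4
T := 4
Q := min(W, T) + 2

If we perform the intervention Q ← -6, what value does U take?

The intervention breaks the incoming arrows to Q: Q := min(W, T) + 2 no longer applies, and Q = -6.
U = -Q + 4  [with Q=-6]  = 10

10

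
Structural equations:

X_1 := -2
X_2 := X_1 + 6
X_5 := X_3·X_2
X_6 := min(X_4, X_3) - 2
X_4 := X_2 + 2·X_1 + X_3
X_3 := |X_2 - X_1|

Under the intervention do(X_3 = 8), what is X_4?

The intervention breaks the incoming arrows to X_3: X_3 := |X_2 - X_1| no longer applies, and X_3 = 8.
X_2 = X_1 + 6  [with X_1=-2]  = 4
X_4 = X_2 + 2·X_1 + X_3  [with X_2=4, X_1=-2, X_3=8]  = 8

8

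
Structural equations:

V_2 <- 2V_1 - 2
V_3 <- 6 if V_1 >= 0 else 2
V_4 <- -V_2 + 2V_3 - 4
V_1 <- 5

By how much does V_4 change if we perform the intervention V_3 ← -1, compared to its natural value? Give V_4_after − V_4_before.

The intervention breaks the incoming arrows to V_3: V_3 <- 6 if V_1 >= 0 else 2 no longer applies, and V_3 = -1.
V_2 = 2V_1 - 2  [with V_1=5]  = 8
V_4 = -V_2 + 2V_3 - 4  [with V_2=8, V_3=-1]  = -14
Without intervention: V_2 = 2V_1 - 2  [with V_1=5]  = 8; V_3 = 6 if V_1 >= 0 else 2  [with V_1=5]  = 6; V_4 = -V_2 + 2V_3 - 4  [with V_2=8, V_3=6]  = 0.
Change = -14 − 0 = -14.

-14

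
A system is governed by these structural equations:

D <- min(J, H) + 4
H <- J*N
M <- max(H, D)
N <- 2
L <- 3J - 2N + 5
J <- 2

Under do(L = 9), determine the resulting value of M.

6

do(L=9) replaces the equation L <- 3J - 2N + 5 with the constant L = 9.
Since M is not a descendant of the intervened variable, it is unaffected.
H = J*N  [with J=2, N=2]  = 4
D = min(J, H) + 4  [with J=2, H=4]  = 6
M = max(H, D)  [with H=4, D=6]  = 6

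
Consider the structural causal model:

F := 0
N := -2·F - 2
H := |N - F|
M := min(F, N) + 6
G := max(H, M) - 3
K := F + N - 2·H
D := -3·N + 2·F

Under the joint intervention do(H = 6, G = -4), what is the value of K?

-14

Setting H = 6, G = -4 by intervention discards those variables' equations.
N = -2·F - 2  [with F=0]  = -2
K = F + N - 2·H  [with F=0, N=-2, H=6]  = -14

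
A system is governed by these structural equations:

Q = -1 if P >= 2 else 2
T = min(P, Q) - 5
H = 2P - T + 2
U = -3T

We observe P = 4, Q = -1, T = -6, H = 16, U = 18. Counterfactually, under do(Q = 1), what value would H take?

14

Under do(Q=1), the mechanism Q = -1 if P >= 2 else 2 is discarded; Q is fixed at 1.
T = min(P, Q) - 5  [with P=4, Q=1]  = -4
H = 2P - T + 2  [with P=4, T=-4]  = 14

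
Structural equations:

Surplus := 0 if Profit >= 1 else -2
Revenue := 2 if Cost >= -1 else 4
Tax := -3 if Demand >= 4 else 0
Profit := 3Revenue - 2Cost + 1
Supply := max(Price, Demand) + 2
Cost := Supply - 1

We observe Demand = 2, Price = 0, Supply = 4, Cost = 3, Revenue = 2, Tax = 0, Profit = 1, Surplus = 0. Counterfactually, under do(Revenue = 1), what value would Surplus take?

-2

do(Revenue=1) replaces the equation Revenue := 2 if Cost >= -1 else 4 with the constant Revenue = 1.
Supply = max(Price, Demand) + 2  [with Price=0, Demand=2]  = 4
Cost = Supply - 1  [with Supply=4]  = 3
Profit = 3Revenue - 2Cost + 1  [with Revenue=1, Cost=3]  = -2
Surplus = 0 if Profit >= 1 else -2  [with Profit=-2]  = -2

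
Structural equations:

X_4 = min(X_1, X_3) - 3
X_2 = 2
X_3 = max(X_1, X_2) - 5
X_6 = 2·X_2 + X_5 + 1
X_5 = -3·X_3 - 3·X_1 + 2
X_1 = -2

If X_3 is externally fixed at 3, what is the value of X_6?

4

The intervention breaks the incoming arrows to X_3: X_3 = max(X_1, X_2) - 5 no longer applies, and X_3 = 3.
X_5 = -3·X_3 - 3·X_1 + 2  [with X_3=3, X_1=-2]  = -1
X_6 = 2·X_2 + X_5 + 1  [with X_2=2, X_5=-1]  = 4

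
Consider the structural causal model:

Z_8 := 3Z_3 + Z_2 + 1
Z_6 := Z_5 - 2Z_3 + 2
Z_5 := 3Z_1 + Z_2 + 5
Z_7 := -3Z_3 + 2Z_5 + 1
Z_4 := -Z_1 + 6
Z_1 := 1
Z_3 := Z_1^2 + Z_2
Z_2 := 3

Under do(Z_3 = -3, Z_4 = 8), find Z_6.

19

Setting Z_3 = -3, Z_4 = 8 by intervention discards those variables' equations.
Z_5 = 3Z_1 + Z_2 + 5  [with Z_1=1, Z_2=3]  = 11
Z_6 = Z_5 - 2Z_3 + 2  [with Z_5=11, Z_3=-3]  = 19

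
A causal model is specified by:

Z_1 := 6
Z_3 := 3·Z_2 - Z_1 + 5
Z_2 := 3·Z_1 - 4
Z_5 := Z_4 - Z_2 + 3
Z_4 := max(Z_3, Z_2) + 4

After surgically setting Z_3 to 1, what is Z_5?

do(Z_3=1) replaces the equation Z_3 := 3·Z_2 - Z_1 + 5 with the constant Z_3 = 1.
Z_2 = 3·Z_1 - 4  [with Z_1=6]  = 14
Z_4 = max(Z_3, Z_2) + 4  [with Z_3=1, Z_2=14]  = 18
Z_5 = Z_4 - Z_2 + 3  [with Z_4=18, Z_2=14]  = 7

7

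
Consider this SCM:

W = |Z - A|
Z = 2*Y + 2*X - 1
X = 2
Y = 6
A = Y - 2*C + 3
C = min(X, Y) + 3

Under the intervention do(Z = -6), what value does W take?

The intervention breaks the incoming arrows to Z: Z = 2*Y + 2*X - 1 no longer applies, and Z = -6.
C = min(X, Y) + 3  [with X=2, Y=6]  = 5
A = Y - 2*C + 3  [with Y=6, C=5]  = -1
W = |Z - A|  [with Z=-6, A=-1]  = 5

5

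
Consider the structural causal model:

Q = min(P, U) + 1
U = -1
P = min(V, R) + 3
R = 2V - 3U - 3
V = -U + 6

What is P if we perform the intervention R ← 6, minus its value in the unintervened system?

The intervention breaks the incoming arrows to R: R = 2V - 3U - 3 no longer applies, and R = 6.
V = -U + 6  [with U=-1]  = 7
P = min(V, R) + 3  [with V=7, R=6]  = 9
Without intervention: V = -U + 6  [with U=-1]  = 7; R = 2V - 3U - 3  [with V=7, U=-1]  = 14; P = min(V, R) + 3  [with V=7, R=14]  = 10.
Change = 9 − 10 = -1.

-1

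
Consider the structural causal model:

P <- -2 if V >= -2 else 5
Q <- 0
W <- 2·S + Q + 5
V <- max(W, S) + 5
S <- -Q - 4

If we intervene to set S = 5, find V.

20

Under do(S=5), the mechanism S <- -Q - 4 is discarded; S is fixed at 5.
W = 2·S + Q + 5  [with S=5, Q=0]  = 15
V = max(W, S) + 5  [with W=15, S=5]  = 20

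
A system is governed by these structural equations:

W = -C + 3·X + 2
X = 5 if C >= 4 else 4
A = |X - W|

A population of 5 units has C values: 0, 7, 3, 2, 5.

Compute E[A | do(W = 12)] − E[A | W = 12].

Under do(W=12), W's equation is replaced by W=12 for every unit. Per-unit A: 8, 7, 8, 8, 7. Mean = 7.6.
Conditioning on W=12 selects the 2 unit(s) with C ∈ {2, 5}. Their A values: 8, 7. Mean = 7.5.
Difference = 7.6 − 7.5 = 0.1.

0.1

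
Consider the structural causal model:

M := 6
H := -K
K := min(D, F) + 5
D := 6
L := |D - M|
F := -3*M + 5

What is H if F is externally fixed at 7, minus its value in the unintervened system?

The intervention breaks the incoming arrows to F: F := -3*M + 5 no longer applies, and F = 7.
K = min(D, F) + 5  [with D=6, F=7]  = 11
H = -K  [with K=11]  = -11
Without intervention: F = -3*M + 5  [with M=6]  = -13; K = min(D, F) + 5  [with D=6, F=-13]  = -8; H = -K  [with K=-8]  = 8.
Change = -11 − 8 = -19.

-19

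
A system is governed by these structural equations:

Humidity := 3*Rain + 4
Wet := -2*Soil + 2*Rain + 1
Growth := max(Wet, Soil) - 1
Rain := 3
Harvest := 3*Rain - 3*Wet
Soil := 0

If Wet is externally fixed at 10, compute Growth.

The intervention breaks the incoming arrows to Wet: Wet := -2*Soil + 2*Rain + 1 no longer applies, and Wet = 10.
Growth = max(Wet, Soil) - 1  [with Wet=10, Soil=0]  = 9

9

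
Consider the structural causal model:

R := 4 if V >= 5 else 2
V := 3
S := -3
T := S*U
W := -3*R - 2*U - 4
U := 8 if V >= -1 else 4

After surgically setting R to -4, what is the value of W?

-8

Under do(R=-4), the mechanism R := 4 if V >= 5 else 2 is discarded; R is fixed at -4.
U = 8 if V >= -1 else 4  [with V=3]  = 8
W = -3*R - 2*U - 4  [with R=-4, U=8]  = -8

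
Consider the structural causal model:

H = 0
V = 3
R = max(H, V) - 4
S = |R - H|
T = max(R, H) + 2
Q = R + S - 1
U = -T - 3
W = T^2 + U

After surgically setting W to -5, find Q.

The intervention breaks the incoming arrows to W: W = T^2 + U no longer applies, and W = -5.
Q is not downstream of the intervention, so its value is determined by the original equations.
R = max(H, V) - 4  [with H=0, V=3]  = -1
S = |R - H|  [with R=-1, H=0]  = 1
Q = R + S - 1  [with R=-1, S=1]  = -1

-1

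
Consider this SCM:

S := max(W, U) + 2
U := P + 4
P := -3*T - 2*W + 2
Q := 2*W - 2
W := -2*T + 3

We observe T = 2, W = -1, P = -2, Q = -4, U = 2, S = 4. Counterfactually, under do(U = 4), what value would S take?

The intervention breaks the incoming arrows to U: U := P + 4 no longer applies, and U = 4.
W = -2*T + 3  [with T=2]  = -1
S = max(W, U) + 2  [with W=-1, U=4]  = 6

6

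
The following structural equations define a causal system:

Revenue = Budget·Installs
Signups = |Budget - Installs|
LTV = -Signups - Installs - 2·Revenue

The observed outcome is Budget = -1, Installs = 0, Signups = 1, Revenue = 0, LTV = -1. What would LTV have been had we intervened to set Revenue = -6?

Intervening sets Revenue = -6 and removes its equation (Revenue = Budget·Installs).
Signups = |Budget - Installs|  [with Budget=-1, Installs=0]  = 1
LTV = -Signups - Installs - 2·Revenue  [with Signups=1, Installs=0, Revenue=-6]  = 11

11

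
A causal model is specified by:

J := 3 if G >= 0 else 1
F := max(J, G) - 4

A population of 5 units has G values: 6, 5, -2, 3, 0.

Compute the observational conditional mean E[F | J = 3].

Observing J=3 restricts to units where J's equation naturally yields 3: G ∈ {6, 5, 3, 0}. In that subpopulation F = 2, 1, -1, -1, mean 0.25.

0.25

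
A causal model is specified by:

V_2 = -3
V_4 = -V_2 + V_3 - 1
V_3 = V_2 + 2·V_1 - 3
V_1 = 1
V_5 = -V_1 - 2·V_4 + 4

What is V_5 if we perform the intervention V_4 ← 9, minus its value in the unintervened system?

Intervening sets V_4 = 9 and removes its equation (V_4 = -V_2 + V_3 - 1).
V_5 = -V_1 - 2·V_4 + 4  [with V_1=1, V_4=9]  = -15
Without intervention: V_3 = V_2 + 2·V_1 - 3  [with V_2=-3, V_1=1]  = -4; V_4 = -V_2 + V_3 - 1  [with V_2=-3, V_3=-4]  = -2; V_5 = -V_1 - 2·V_4 + 4  [with V_1=1, V_4=-2]  = 7.
Change = -15 − 7 = -22.

-22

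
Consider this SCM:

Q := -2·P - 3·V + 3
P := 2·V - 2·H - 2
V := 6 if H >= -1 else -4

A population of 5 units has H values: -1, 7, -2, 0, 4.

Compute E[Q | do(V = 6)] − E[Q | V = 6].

-3.6

Under do(V=6), V's equation is replaced by V=6 for every unit. Per-unit Q: -39, -7, -43, -35, -19. Mean = -28.6.
E[Q|V=6] averages over only the 4 units with V=6 (H = -1, 7, 0, 4): Q = -39, -7, -35, -19, mean -25.
Difference = -28.6 − (-25) = -3.6.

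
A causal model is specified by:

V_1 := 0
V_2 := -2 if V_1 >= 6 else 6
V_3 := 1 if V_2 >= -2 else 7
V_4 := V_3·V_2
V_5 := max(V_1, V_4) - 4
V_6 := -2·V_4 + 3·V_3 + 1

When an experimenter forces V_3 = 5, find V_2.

6

Under do(V_3=5), the mechanism V_3 := 1 if V_2 >= -2 else 7 is discarded; V_3 is fixed at 5.
Since V_2 is not a descendant of the intervened variable, it is unaffected.
V_2 = -2 if V_1 >= 6 else 6  [with V_1=0]  = 6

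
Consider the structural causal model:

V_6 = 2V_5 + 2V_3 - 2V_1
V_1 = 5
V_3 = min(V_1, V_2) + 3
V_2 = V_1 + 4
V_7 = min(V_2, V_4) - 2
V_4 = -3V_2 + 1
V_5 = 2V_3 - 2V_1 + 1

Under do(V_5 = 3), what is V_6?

The intervention breaks the incoming arrows to V_5: V_5 = 2V_3 - 2V_1 + 1 no longer applies, and V_5 = 3.
V_2 = V_1 + 4  [with V_1=5]  = 9
V_3 = min(V_1, V_2) + 3  [with V_1=5, V_2=9]  = 8
V_6 = 2V_5 + 2V_3 - 2V_1  [with V_5=3, V_3=8, V_1=5]  = 12

12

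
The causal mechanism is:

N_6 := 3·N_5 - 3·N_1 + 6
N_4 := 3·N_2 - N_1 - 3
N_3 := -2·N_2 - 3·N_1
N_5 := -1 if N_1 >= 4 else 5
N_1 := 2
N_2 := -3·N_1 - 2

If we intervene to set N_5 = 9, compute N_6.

The intervention breaks the incoming arrows to N_5: N_5 := -1 if N_1 >= 4 else 5 no longer applies, and N_5 = 9.
N_6 = 3·N_5 - 3·N_1 + 6  [with N_5=9, N_1=2]  = 27

27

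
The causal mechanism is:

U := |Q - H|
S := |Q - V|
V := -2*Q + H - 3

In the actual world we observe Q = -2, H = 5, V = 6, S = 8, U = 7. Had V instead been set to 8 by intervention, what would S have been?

10

The intervention breaks the incoming arrows to V: V := -2*Q + H - 3 no longer applies, and V = 8.
S = |Q - V|  [with Q=-2, V=8]  = 10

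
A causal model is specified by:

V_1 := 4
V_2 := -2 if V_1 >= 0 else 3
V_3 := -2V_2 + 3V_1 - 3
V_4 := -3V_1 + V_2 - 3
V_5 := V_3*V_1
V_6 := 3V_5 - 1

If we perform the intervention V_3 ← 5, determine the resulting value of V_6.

The intervention breaks the incoming arrows to V_3: V_3 := -2V_2 + 3V_1 - 3 no longer applies, and V_3 = 5.
V_5 = V_3*V_1  [with V_3=5, V_1=4]  = 20
V_6 = 3V_5 - 1  [with V_5=20]  = 59

59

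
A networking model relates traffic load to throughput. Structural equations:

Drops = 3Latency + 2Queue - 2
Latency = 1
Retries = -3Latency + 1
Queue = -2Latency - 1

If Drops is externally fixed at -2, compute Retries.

The intervention breaks the incoming arrows to Drops: Drops = 3Latency + 2Queue - 2 no longer applies, and Drops = -2.
Retries is not downstream of the intervention, so its value is determined by the original equations.
Retries = -3Latency + 1  [with Latency=1]  = -2

-2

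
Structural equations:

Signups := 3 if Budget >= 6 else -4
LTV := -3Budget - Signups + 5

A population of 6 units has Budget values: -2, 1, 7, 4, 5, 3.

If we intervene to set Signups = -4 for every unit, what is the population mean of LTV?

0

Under do(Signups=-4), Signups's equation is replaced by Signups=-4 for every unit. Per-unit LTV: 15, 6, -12, -3, -6, 0. Mean = 0.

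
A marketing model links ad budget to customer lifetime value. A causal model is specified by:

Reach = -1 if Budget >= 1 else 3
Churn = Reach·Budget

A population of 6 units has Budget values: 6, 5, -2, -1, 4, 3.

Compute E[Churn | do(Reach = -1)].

-2.5

Under do(Reach=-1), Reach's equation is replaced by Reach=-1 for every unit. Per-unit Churn: -6, -5, 2, 1, -4, -3. Mean = -2.5.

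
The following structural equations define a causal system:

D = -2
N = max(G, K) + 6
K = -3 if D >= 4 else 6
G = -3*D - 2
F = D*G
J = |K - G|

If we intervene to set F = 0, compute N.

12

The intervention breaks the incoming arrows to F: F = D*G no longer applies, and F = 0.
Since N is not a descendant of the intervened variable, it is unaffected.
G = -3*D - 2  [with D=-2]  = 4
K = -3 if D >= 4 else 6  [with D=-2]  = 6
N = max(G, K) + 6  [with G=4, K=6]  = 12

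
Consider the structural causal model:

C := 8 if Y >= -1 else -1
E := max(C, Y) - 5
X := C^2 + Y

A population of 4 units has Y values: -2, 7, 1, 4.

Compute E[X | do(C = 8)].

The intervention sets C=8 in all 4 units regardless of Y. Recomputing X per unit gives 62, 71, 65, 68; average 66.5.

66.5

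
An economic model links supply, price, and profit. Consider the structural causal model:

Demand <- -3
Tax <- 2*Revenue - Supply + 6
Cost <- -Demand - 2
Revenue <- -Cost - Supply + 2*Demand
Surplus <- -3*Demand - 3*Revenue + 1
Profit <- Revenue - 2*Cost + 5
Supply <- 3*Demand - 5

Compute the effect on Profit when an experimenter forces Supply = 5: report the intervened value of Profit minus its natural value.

-19

Under do(Supply=5), the mechanism Supply <- 3*Demand - 5 is discarded; Supply is fixed at 5.
Cost = -Demand - 2  [with Demand=-3]  = 1
Revenue = -Cost - Supply + 2*Demand  [with Cost=1, Supply=5, Demand=-3]  = -12
Profit = Revenue - 2*Cost + 5  [with Revenue=-12, Cost=1]  = -9
Without intervention: Supply = 3*Demand - 5  [with Demand=-3]  = -14; Cost = -Demand - 2  [with Demand=-3]  = 1; Revenue = -Cost - Supply + 2*Demand  [with Cost=1, Supply=-14, Demand=-3]  = 7; Profit = Revenue - 2*Cost + 5  [with Revenue=7, Cost=1]  = 10.
Change = -9 − 10 = -19.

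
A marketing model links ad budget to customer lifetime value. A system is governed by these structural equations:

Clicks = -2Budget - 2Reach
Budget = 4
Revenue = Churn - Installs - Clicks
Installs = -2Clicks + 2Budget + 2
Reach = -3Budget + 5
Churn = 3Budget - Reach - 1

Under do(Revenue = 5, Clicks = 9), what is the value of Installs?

Under do(Revenue = 5, Clicks = 9), each intervened variable's structural equation is replaced by its fixed value.
Installs = -2Clicks + 2Budget + 2  [with Clicks=9, Budget=4]  = -8

-8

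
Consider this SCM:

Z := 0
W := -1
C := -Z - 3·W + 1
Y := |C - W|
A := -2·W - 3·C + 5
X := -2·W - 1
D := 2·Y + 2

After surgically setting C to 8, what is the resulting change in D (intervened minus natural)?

8

The intervention breaks the incoming arrows to C: C := -Z - 3·W + 1 no longer applies, and C = 8.
Y = |C - W|  [with C=8, W=-1]  = 9
D = 2·Y + 2  [with Y=9]  = 20
Without intervention: C = -Z - 3·W + 1  [with Z=0, W=-1]  = 4; Y = |C - W|  [with C=4, W=-1]  = 5; D = 2·Y + 2  [with Y=5]  = 12.
Change = 20 − 12 = 8.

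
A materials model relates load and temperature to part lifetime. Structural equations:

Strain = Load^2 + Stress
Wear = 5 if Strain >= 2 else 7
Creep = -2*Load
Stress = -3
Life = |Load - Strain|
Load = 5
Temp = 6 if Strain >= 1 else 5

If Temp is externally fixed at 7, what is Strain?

22

Under do(Temp=7), the mechanism Temp = 6 if Strain >= 1 else 5 is discarded; Temp is fixed at 7.
Since Strain is not a descendant of the intervened variable, it is unaffected.
Strain = Load^2 + Stress  [with Load=5, Stress=-3]  = 22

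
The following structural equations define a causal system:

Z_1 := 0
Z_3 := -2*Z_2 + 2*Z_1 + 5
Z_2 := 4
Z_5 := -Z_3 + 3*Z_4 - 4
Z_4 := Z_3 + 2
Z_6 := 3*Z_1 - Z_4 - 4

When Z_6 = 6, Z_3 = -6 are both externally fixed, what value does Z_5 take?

Under do(Z_6 = 6, Z_3 = -6), each intervened variable's structural equation is replaced by its fixed value.
Z_4 = Z_3 + 2  [with Z_3=-6]  = -4
Z_5 = -Z_3 + 3*Z_4 - 4  [with Z_3=-6, Z_4=-4]  = -10

-10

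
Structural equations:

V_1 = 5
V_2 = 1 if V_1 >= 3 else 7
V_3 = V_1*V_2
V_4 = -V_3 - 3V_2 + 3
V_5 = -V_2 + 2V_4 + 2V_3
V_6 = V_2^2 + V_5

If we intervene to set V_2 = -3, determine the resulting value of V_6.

Under do(V_2=-3), the mechanism V_2 = 1 if V_1 >= 3 else 7 is discarded; V_2 is fixed at -3.
V_3 = V_1*V_2  [with V_1=5, V_2=-3]  = -15
V_4 = -V_3 - 3V_2 + 3  [with V_3=-15, V_2=-3]  = 27
V_5 = -V_2 + 2V_4 + 2V_3  [with V_2=-3, V_4=27, V_3=-15]  = 27
V_6 = V_2^2 + V_5  [with V_2=-3, V_5=27]  = 36

36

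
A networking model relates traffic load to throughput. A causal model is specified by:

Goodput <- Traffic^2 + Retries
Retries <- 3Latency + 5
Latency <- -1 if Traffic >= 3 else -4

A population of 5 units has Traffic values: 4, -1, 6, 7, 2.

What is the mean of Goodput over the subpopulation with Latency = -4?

Conditioning on Latency=-4 selects the 2 unit(s) with Traffic ∈ {-1, 2}. Their Goodput values: -6, -3. Mean = -4.5.

-4.5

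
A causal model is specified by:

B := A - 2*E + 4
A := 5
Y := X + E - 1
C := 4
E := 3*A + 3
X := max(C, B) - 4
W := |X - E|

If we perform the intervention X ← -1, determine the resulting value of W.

The intervention breaks the incoming arrows to X: X := max(C, B) - 4 no longer applies, and X = -1.
E = 3*A + 3  [with A=5]  = 18
W = |X - E|  [with X=-1, E=18]  = 19

19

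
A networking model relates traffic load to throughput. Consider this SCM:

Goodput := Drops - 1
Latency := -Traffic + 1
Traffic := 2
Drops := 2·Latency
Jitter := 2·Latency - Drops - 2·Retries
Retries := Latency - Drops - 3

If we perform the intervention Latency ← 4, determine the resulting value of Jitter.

do(Latency=4) replaces the equation Latency := -Traffic + 1 with the constant Latency = 4.
Drops = 2·Latency  [with Latency=4]  = 8
Retries = Latency - Drops - 3  [with Latency=4, Drops=8]  = -7
Jitter = 2·Latency - Drops - 2·Retries  [with Latency=4, Drops=8, Retries=-7]  = 14

14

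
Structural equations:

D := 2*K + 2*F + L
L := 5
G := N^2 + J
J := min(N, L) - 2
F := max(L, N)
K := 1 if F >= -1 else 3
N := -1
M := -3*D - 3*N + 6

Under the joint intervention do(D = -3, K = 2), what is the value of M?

18

The joint intervention fixes D = -3, K = 2, removing each variable's own equation.
M = -3*D - 3*N + 6  [with D=-3, N=-1]  = 18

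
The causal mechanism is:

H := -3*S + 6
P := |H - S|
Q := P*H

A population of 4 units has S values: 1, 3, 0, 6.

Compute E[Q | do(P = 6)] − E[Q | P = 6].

Every unit gets P=6 under the intervention. Q values become 18, -18, 36, -72; E[Q|do(P=6)] = -9.
E[Q|P=6] averages over only the 2 units with P=6 (S = 3, 0): Q = -18, 36, mean 9.
Difference = -9 − 9 = -18.

-18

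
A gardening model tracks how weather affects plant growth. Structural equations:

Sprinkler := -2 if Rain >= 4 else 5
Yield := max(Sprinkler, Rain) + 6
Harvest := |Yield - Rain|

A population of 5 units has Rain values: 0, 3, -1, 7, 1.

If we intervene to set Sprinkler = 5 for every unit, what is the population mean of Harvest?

9.4

The intervention sets Sprinkler=5 in all 5 units regardless of Rain. Recomputing Harvest per unit gives 11, 8, 12, 6, 10; average 9.4.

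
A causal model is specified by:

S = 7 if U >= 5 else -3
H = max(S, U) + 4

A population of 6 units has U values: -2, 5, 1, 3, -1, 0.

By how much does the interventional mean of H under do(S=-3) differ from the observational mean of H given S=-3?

0.8

Every unit gets S=-3 under the intervention. H values become 2, 9, 5, 7, 3, 4; E[H|do(S=-3)] = 5.
Observing S=-3 restricts to units where S's equation naturally yields -3: U ∈ {-2, 1, 3, -1, 0}. In that subpopulation H = 2, 5, 7, 3, 4, mean 4.2.
Difference = 5 − 4.2 = 0.8.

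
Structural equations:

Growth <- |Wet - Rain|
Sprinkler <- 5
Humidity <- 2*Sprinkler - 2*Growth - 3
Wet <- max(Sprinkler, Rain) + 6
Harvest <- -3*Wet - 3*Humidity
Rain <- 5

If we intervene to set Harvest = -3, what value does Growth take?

6

do(Harvest=-3) replaces the equation Harvest <- -3*Wet - 3*Humidity with the constant Harvest = -3.
No directed path runs from Harvest to Growth, so Growth keeps its natural value.
Wet = max(Sprinkler, Rain) + 6  [with Sprinkler=5, Rain=5]  = 11
Growth = |Wet - Rain|  [with Wet=11, Rain=5]  = 6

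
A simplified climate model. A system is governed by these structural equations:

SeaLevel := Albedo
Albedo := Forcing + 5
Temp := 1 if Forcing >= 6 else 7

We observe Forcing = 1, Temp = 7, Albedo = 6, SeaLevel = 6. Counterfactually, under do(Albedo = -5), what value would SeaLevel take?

The intervention breaks the incoming arrows to Albedo: Albedo := Forcing + 5 no longer applies, and Albedo = -5.
SeaLevel = Albedo  [with Albedo=-5]  = -5

-5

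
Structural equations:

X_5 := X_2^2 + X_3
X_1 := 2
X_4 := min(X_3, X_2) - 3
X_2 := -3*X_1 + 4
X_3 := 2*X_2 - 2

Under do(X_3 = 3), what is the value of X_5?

do(X_3=3) replaces the equation X_3 := 2*X_2 - 2 with the constant X_3 = 3.
X_2 = -3*X_1 + 4  [with X_1=2]  = -2
X_5 = X_2^2 + X_3  [with X_2=-2, X_3=3]  = 7

7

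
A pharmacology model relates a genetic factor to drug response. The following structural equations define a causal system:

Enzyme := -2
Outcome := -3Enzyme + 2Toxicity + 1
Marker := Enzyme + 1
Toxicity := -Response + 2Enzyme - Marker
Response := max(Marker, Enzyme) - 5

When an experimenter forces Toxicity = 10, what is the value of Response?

-6

Under do(Toxicity=10), the mechanism Toxicity := -Response + 2Enzyme - Marker is discarded; Toxicity is fixed at 10.
Since Response is not a descendant of the intervened variable, it is unaffected.
Marker = Enzyme + 1  [with Enzyme=-2]  = -1
Response = max(Marker, Enzyme) - 5  [with Marker=-1, Enzyme=-2]  = -6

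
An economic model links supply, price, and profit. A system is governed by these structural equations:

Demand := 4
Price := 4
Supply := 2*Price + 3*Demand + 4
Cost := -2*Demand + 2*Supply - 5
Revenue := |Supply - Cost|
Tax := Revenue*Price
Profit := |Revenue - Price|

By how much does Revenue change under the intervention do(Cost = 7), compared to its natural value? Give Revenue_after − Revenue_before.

6

Intervening sets Cost = 7 and removes its equation (Cost := -2*Demand + 2*Supply - 5).
Supply = 2*Price + 3*Demand + 4  [with Price=4, Demand=4]  = 24
Revenue = |Supply - Cost|  [with Supply=24, Cost=7]  = 17
Without intervention: Supply = 2*Price + 3*Demand + 4  [with Price=4, Demand=4]  = 24; Cost = -2*Demand + 2*Supply - 5  [with Demand=4, Supply=24]  = 35; Revenue = |Supply - Cost|  [with Supply=24, Cost=35]  = 11.
Change = 17 − 11 = 6.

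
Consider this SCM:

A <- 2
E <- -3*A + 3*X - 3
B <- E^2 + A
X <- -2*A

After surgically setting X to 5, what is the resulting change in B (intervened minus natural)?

-405

Under do(X=5), the mechanism X <- -2*A is discarded; X is fixed at 5.
E = -3*A + 3*X - 3  [with A=2, X=5]  = 6
B = E^2 + A  [with E=6, A=2]  = 38
Without intervention: X = -2*A  [with A=2]  = -4; E = -3*A + 3*X - 3  [with A=2, X=-4]  = -21; B = E^2 + A  [with E=-21, A=2]  = 443.
Change = 38 − 443 = -405.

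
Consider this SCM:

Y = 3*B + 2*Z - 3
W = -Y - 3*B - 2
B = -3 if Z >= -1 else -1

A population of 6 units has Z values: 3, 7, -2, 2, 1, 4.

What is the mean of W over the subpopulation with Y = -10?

14

E[W|Y=-10] averages over only the 2 units with Y=-10 (Z = -2, 1): W = 11, 17, mean 14.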